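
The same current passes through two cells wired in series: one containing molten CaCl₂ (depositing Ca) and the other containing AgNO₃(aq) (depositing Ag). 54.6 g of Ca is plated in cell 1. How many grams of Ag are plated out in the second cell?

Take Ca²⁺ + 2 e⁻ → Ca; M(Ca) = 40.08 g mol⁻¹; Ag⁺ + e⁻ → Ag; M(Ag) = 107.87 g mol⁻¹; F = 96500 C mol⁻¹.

n(Ca) = 54.6 / 40.08 = 1.362 mol.
Since Ca²⁺ + 2 e⁻ → Ca, n(e⁻) passed = 2 × 1.362 = 2.725 mol.
Cells in series carry the same charge, so the same 2.725 mol of electrons passes through cell 2.
Ag⁺ + e⁻ → Ag, so n(Ag) = 2.725 / 1 = 2.725 mol.
m(Ag) = 2.725 × 107.87 = 294 g.

294 g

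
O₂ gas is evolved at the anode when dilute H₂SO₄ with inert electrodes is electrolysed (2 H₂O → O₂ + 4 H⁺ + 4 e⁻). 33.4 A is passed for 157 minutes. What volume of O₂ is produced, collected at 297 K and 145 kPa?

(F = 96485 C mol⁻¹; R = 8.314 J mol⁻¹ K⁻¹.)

Q = I·t = 33.40 A × 9420.0 s = 314600 C.
n(e⁻) = Q/F = 314600 / 96485 = 3.261 mol.
4 electrons are transferred per O₂ molecule, so n(O₂) = 3.261 / 4 = 0.8152 mol.
V = nRT/P = (0.8152 × 8.314 × 297) / (145 × 10³ Pa) = 0.0139 m³ = 13.9 L.

13.9 L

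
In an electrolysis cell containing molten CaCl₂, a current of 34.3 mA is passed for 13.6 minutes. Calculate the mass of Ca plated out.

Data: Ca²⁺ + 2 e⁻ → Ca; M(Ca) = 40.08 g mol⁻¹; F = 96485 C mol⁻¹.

0.00581 g

Q = I·t = 0.03430 A × 816.00 s = 27.99 C.
n(e⁻) = Q/F = 27.99 / 96485 = 0.0002901 mol.
Ca²⁺ + 2 e⁻ → Ca, so n(Ca) = n(e⁻)/2 = 0.0001450 mol.
m = n·M = 0.0001450 × 40.08 = 0.00581 g.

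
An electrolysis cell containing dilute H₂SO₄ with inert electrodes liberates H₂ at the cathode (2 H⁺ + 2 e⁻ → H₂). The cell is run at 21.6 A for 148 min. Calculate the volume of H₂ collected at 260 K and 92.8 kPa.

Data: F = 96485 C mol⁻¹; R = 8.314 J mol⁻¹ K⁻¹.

Q = I·t = 21.60 A × 8880.0 s = 191800 C.
n(e⁻) = Q/F = 191800 / 96485 = 1.988 mol.
2 electrons are transferred per H₂ molecule, so n(H₂) = 1.988 / 2 = 0.9940 mol.
V = nRT/P = (0.9940 × 8.314 × 260) / (92.8 × 10³ Pa) = 0.0232 m³ = 23.2 L.

23.2 L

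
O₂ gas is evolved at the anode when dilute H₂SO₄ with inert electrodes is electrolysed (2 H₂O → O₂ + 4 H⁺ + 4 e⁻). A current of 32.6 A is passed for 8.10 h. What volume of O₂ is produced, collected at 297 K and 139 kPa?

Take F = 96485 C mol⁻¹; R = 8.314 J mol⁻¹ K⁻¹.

Q = I·t = 32.60 A × 29160 s = 950600 C.
n(e⁻) = Q/F = 950600 / 96485 = 9.852 mol.
4 electrons are transferred per O₂ molecule, so n(O₂) = 9.852 / 4 = 2.463 mol.
V = nRT/P = (2.463 × 8.314 × 297) / (139 × 10³ Pa) = 0.0438 m³ = 43.8 L.

43.8 L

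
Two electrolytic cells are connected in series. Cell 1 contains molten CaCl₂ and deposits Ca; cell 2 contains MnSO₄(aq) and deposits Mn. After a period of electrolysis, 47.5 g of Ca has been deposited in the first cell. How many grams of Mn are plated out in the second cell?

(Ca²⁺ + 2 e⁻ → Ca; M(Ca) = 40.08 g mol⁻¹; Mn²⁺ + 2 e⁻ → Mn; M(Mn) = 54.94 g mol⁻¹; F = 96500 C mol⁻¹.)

65.1 g

n(Ca) = 47.5 / 40.08 = 1.185 mol.
Since Ca²⁺ + 2 e⁻ → Ca, n(e⁻) passed = 2 × 1.185 = 2.370 mol.
Cells in series carry the same charge, so the same 2.370 mol of electrons passes through cell 2.
Mn²⁺ + 2 e⁻ → Mn, so n(Mn) = 2.370 / 2 = 1.185 mol.
m(Mn) = 1.185 × 54.94 = 65.1 g.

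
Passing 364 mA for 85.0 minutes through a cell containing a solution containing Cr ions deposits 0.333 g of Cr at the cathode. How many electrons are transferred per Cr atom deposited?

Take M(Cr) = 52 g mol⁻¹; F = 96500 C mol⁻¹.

3

Q = I·t = 0.3640 A × 5100.0 s = 1856 C, so n(e⁻) = 1856/96500 = 0.01924 mol.
n(Cr) deposited = 0.333 / 52 = 0.006404 mol.
Electrons per atom = n(e⁻)/n(Cr) = 0.01924 / 0.006404 = 3.00 ≈ 3, so the ion is Cr³⁺.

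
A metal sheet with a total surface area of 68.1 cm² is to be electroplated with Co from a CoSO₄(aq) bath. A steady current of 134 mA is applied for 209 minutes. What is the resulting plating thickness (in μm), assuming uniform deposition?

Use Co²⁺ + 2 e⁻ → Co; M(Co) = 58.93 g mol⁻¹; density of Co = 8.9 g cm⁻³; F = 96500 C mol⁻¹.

Q = I·t = 0.1340 × 12540 = 1680 C; n(e⁻) = 0.01741 mol.
n(Co) = n(e⁻)/2 = 0.008707 mol, so m = 0.008707 × 58.93 = 0.5131 g.
Volume = m/ρ = 0.5131 / 8.9 = 0.05765 cm³.
Thickness = V/A = 0.05765 / 68.1 = 8.47 × 10⁻⁴ cm = 8.47 μm.

8.47 μm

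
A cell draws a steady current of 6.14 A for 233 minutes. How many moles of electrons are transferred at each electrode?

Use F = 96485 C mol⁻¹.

0.890 mol

Q = I·t = 6.140 A × 13980 s = 85840 C.
n(e⁻) = Q/F = 85840 / 96485 = 0.890 mol.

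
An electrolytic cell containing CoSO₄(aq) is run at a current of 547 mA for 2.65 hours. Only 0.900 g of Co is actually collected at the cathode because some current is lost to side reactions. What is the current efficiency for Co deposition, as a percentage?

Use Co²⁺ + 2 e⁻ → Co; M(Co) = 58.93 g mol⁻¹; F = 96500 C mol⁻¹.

56.5 %

Q = I·t = 0.5470 × 9540.0 = 5218 C; n(e⁻) = 5218/96500 = 0.05408 mol.
Theoretical n(Co) = n(e⁻)/2 = 0.02704 mol, i.e. m_theo = 0.02704 × 58.93 = 1.593 g.
Efficiency = m_actual / m_theo = 0.900 / 1.593 = 56.5 %.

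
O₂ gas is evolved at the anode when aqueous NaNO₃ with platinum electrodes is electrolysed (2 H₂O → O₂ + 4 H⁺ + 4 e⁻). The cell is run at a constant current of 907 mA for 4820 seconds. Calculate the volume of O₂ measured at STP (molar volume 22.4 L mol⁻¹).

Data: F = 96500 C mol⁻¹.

0.254 L

Q = I·t = 0.9070 A × 4820.0 s = 4372 C.
n(e⁻) = Q/F = 4372 / 96500 = 0.04530 mol.
4 electrons are transferred per O₂ molecule, so n(O₂) = 0.04530 / 4 = 0.01133 mol.
V = n × V_m = 0.01133 × 22.4 = 0.254 L.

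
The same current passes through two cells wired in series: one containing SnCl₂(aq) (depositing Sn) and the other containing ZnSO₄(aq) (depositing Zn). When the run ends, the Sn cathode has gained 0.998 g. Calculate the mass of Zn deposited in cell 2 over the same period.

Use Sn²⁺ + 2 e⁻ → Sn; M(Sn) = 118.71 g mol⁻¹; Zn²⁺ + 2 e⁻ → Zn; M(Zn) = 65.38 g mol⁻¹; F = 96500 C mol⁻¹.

n(Sn) = 0.998 / 118.71 = 0.008407 mol.
Since Sn²⁺ + 2 e⁻ → Sn, n(e⁻) passed = 2 × 0.008407 = 0.01681 mol.
Cells in series carry the same charge, so the same 0.01681 mol of electrons passes through cell 2.
Zn²⁺ + 2 e⁻ → Zn, so n(Zn) = 0.01681 / 2 = 0.008407 mol.
m(Zn) = 0.008407 × 65.38 = 0.550 g.

0.550 g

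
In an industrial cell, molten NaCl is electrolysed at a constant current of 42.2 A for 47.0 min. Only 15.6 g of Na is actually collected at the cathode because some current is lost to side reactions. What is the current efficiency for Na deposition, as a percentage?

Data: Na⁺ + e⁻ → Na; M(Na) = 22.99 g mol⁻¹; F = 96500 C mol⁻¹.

55.0 %

Q = I·t = 42.20 × 2820.0 = 119000 C; n(e⁻) = 119000/96500 = 1.233 mol.
Theoretical n(Na) = n(e⁻)/1 = 1.233 mol, i.e. m_theo = 1.233 × 22.99 = 28.35 g.
Efficiency = m_actual / m_theo = 15.6 / 28.35 = 55.0 %.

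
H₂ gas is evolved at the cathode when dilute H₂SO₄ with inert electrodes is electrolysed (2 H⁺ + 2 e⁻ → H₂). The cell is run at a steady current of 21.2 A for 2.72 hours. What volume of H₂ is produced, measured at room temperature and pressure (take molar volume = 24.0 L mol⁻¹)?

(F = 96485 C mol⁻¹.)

25.8 L

Q = I·t = 21.20 A × 9792.0 s = 207600 C.
n(e⁻) = Q/F = 207600 / 96485 = 2.152 mol.
2 electrons are transferred per H₂ molecule, so n(H₂) = 2.152 / 2 = 1.076 mol.
V = n × V_m = 1.076 × 24.0 = 25.8 L.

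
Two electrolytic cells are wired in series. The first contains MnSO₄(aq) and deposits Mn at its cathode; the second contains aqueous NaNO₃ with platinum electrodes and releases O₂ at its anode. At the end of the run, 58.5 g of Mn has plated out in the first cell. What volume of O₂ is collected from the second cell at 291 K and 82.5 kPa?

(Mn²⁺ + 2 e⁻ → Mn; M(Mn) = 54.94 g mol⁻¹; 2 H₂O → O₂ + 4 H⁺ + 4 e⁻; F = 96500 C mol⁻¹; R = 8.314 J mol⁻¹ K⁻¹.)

n(Mn) = 58.5 / 54.94 = 1.065 mol, so n(e⁻) = 2 × 1.065 = 2.130 mol.
The cells are in series, so the same 2.130 mol of electrons passes through the second cell.
2 H₂O → O₂ + 4 H⁺ + 4 e⁻ — 4 mol e⁻ per mol O₂, so n(O₂) = 2.130/4 = 0.5324 mol.
V = nRT/P = (0.5324 × 8.314 × 291) / (82.5 × 10³) = 0.0156 m³ = 15.6 L.

15.6 L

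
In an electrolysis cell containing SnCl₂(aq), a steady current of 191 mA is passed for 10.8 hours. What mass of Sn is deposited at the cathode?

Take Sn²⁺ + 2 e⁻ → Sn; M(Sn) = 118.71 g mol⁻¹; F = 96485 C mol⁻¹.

4.57 g

Q = I·t = 0.1910 A × 38880 s = 7426 C.
n(e⁻) = Q/F = 7426 / 96485 = 0.07697 mol.
Sn²⁺ + 2 e⁻ → Sn, so n(Sn) = n(e⁻)/2 = 0.03848 mol.
m = n·M = 0.03848 × 118.71 = 4.57 g.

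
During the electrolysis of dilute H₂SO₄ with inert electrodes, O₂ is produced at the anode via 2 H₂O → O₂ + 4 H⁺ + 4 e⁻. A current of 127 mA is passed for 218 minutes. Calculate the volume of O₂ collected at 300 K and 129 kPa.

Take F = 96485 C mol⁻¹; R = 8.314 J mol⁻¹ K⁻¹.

Q = I·t = 0.1270 A × 13080 s = 1661 C.
n(e⁻) = Q/F = 1661 / 96485 = 0.01722 mol.
4 electrons are transferred per O₂ molecule, so n(O₂) = 0.01722 / 4 = 0.004304 mol.
V = nRT/P = (0.004304 × 8.314 × 300) / (129 × 10³ Pa) = 8.32 × 10⁻⁵ m³ = 0.0832 L.

0.0832 L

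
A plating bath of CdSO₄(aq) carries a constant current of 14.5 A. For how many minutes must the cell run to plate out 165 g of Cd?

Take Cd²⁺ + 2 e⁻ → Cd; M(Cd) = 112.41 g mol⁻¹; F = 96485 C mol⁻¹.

n(Cd) = m/M = 165 / 112.41 = 1.468 mol.
Each Cd atom requires 2 electrons, so n(e⁻) = 2 × 1.468 = 2.936 mol.
Q = n(e⁻)·F = 2.936 × 96485 = 283200 C.
t = Q/I = 283200 / 14.50 A = 19530 s = 326 min.

326 min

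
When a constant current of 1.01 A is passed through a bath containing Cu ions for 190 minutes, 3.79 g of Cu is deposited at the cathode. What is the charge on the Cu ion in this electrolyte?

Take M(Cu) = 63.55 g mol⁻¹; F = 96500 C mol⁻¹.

Q = I·t = 1.010 A × 11400 s = 11510 C, so n(e⁻) = 11510/96500 = 0.1193 mol.
n(Cu) deposited = 3.79 / 63.55 = 0.05964 mol.
Electrons per atom = n(e⁻)/n(Cu) = 0.1193 / 0.05964 = 2.00 ≈ 2, so the ion is Cu²⁺.

+2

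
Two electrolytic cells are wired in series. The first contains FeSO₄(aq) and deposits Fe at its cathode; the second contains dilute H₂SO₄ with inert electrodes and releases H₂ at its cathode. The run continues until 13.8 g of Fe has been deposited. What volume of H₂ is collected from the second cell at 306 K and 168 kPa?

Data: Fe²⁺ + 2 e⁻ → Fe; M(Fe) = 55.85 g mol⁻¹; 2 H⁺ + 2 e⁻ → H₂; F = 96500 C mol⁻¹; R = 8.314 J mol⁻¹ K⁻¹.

n(Fe) = 13.8 / 55.85 = 0.2471 mol, so n(e⁻) = 2 × 0.2471 = 0.4942 mol.
The cells are in series, so the same 0.4942 mol of electrons passes through the second cell.
2 H⁺ + 2 e⁻ → H₂ — 2 mol e⁻ per mol H₂, so n(H₂) = 0.4942/2 = 0.2471 mol.
V = nRT/P = (0.2471 × 8.314 × 306) / (168 × 10³) = 0.00374 m³ = 3.74 L.

3.74 L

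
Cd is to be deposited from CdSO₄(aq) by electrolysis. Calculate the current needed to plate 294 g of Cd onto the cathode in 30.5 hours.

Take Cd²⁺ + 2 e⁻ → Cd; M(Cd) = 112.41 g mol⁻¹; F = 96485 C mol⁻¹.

n(Cd) = 294 / 112.41 = 2.615 mol.
n(e⁻) = 2 × 2.615 = 5.231 mol.
Q = n(e⁻)·F = 5.231 × 96485 = 504700 C.
I = Q/t = 504700 / 109800 s = 4.60 A.

4.60 A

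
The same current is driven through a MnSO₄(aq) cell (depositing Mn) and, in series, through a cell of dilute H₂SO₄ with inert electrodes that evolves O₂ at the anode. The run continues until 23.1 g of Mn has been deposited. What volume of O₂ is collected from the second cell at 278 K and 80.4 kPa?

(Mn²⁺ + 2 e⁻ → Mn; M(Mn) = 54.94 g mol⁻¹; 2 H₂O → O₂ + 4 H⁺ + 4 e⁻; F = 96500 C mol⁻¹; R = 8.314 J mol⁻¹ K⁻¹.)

6.04 L

n(Mn) = 23.1 / 54.94 = 0.4205 mol, so n(e⁻) = 2 × 0.4205 = 0.8409 mol.
The cells are in series, so the same 0.8409 mol of electrons passes through the second cell.
2 H₂O → O₂ + 4 H⁺ + 4 e⁻ — 4 mol e⁻ per mol O₂, so n(O₂) = 0.8409/4 = 0.2102 mol.
V = nRT/P = (0.2102 × 8.314 × 278) / (80.4 × 10³) = 0.00604 m³ = 6.04 L.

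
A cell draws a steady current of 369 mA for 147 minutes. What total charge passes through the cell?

Q = I·t = 0.3690 A × 8820.0 s = 3250 C.

3250 C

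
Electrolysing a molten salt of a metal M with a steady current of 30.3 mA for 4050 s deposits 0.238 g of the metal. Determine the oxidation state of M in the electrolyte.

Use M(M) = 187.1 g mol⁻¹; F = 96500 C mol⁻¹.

+1

Q = I·t = 0.03030 A × 4050.0 s = 122.7 C, so n(e⁻) = 122.7/96500 = 0.001272 mol.
n(M) deposited = 0.238 / 187.1 = 0.001272 mol.
Electrons per atom = n(e⁻)/n(M) = 0.001272 / 0.001272 = 1.00 ≈ 1, so the ion is M⁺.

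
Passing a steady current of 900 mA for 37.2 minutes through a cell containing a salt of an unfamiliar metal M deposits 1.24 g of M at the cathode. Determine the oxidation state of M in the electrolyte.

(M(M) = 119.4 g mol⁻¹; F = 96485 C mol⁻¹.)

+2

Q = I·t = 0.9000 A × 2232.0 s = 2009 C, so n(e⁻) = 2009/96485 = 0.02082 mol.
n(M) deposited = 1.24 / 119.4 = 0.01039 mol.
Electrons per atom = n(e⁻)/n(M) = 0.02082 / 0.01039 = 2.00 ≈ 2, so the ion is M²⁺.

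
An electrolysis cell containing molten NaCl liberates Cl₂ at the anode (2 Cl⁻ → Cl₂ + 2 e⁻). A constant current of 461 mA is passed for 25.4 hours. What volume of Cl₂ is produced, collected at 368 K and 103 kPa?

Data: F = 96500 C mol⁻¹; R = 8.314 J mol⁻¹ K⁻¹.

Q = I·t = 0.4610 A × 91440 s = 42150 C.
n(e⁻) = Q/F = 42150 / 96500 = 0.4368 mol.
2 electrons are transferred per Cl₂ molecule, so n(Cl₂) = 0.4368 / 2 = 0.2184 mol.
V = nRT/P = (0.2184 × 8.314 × 368) / (103 × 10³ Pa) = 0.00649 m³ = 6.49 L.

6.49 L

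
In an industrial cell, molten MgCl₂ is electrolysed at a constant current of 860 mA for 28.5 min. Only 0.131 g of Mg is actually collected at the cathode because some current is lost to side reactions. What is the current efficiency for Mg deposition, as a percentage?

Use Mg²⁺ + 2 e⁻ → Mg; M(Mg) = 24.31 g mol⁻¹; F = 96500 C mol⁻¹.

70.7 %

Q = I·t = 0.8600 × 1710.0 = 1471 C; n(e⁻) = 1471/96500 = 0.01524 mol.
Theoretical n(Mg) = n(e⁻)/2 = 0.007620 mol, i.e. m_theo = 0.007620 × 24.31 = 0.1852 g.
Efficiency = m_actual / m_theo = 0.131 / 0.1852 = 70.7 %.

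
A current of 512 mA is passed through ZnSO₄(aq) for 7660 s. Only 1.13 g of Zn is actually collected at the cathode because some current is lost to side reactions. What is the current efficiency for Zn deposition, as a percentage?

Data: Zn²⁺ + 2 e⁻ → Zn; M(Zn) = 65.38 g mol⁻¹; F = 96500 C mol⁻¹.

Q = I·t = 0.5120 × 7660.0 = 3922 C; n(e⁻) = 3922/96500 = 0.04064 mol.
Theoretical n(Zn) = n(e⁻)/2 = 0.02032 mol, i.e. m_theo = 0.02032 × 65.38 = 1.329 g.
Efficiency = m_actual / m_theo = 1.13 / 1.329 = 85.1 %.

85.1 %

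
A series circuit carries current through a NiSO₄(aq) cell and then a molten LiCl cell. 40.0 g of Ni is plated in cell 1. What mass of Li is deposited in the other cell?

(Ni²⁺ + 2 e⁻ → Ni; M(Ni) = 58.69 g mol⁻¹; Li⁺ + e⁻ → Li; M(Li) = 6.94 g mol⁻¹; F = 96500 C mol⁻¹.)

9.46 g

n(Ni) = 40.0 / 58.69 = 0.6815 mol.
Since Ni²⁺ + 2 e⁻ → Ni, n(e⁻) passed = 2 × 0.6815 = 1.363 mol.
Cells in series carry the same charge, so the same 1.363 mol of electrons passes through cell 2.
Li⁺ + e⁻ → Li, so n(Li) = 1.363 / 1 = 1.363 mol.
m(Li) = 1.363 × 6.94 = 9.46 g.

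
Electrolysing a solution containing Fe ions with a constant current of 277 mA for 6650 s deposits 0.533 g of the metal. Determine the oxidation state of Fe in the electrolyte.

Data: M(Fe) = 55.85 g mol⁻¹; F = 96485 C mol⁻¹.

+2

Q = I·t = 0.2770 A × 6650.0 s = 1842 C, so n(e⁻) = 1842/96485 = 0.01909 mol.
n(Fe) deposited = 0.533 / 55.85 = 0.009543 mol.
Electrons per atom = n(e⁻)/n(Fe) = 0.01909 / 0.009543 = 2.00 ≈ 2, so the ion is Fe²⁺.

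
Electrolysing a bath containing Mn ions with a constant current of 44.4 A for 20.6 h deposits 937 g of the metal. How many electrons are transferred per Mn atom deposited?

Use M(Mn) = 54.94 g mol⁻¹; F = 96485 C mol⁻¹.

Q = I·t = 44.40 A × 74160 s = 3293000 C, so n(e⁻) = 3293000/96485 = 34.13 mol.
n(Mn) deposited = 937 / 54.94 = 17.05 mol.
Electrons per atom = n(e⁻)/n(Mn) = 34.13 / 17.05 = 2.00 ≈ 2, so the ion is Mn²⁺.

2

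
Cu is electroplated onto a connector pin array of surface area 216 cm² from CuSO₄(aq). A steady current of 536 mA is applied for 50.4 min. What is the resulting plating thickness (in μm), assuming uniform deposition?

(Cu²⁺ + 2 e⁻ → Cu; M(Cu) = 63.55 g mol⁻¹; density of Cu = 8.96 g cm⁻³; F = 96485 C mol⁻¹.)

2.76 μm

Q = I·t = 0.5360 × 3024.0 = 1621 C; n(e⁻) = 0.01680 mol.
n(Cu) = n(e⁻)/2 = 0.008400 mol, so m = 0.008400 × 63.55 = 0.5338 g.
Volume = m/ρ = 0.5338 / 8.96 = 0.05958 cm³.
Thickness = V/A = 0.05958 / 216 = 2.76 × 10⁻⁴ cm = 2.76 μm.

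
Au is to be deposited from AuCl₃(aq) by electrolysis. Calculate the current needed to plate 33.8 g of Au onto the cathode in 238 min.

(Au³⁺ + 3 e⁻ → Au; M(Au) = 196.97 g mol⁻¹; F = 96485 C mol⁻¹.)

3.48 A

n(Au) = 33.8 / 196.97 = 0.1716 mol.
n(e⁻) = 3 × 0.1716 = 0.5148 mol.
Q = n(e⁻)·F = 0.5148 × 96485 = 49670 C.
I = Q/t = 49670 / 14280 s = 3.48 A.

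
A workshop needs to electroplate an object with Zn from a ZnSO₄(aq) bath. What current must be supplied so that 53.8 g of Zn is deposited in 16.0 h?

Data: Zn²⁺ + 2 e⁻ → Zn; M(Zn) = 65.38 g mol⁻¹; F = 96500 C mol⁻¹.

2.76 A

n(Zn) = 53.8 / 65.38 = 0.8229 mol.
n(e⁻) = 2 × 0.8229 = 1.646 mol.
Q = n(e⁻)·F = 1.646 × 96500 = 158800 C.
I = Q/t = 158800 / 57600 s = 2.76 A.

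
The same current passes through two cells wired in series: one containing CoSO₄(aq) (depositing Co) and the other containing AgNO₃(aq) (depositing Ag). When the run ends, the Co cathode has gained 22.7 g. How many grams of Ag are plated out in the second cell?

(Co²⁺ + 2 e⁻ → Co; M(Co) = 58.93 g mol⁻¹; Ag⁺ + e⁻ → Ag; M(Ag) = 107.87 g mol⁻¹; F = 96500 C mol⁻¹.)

n(Co) = 22.7 / 58.93 = 0.3852 mol.
Since Co²⁺ + 2 e⁻ → Co, n(e⁻) passed = 2 × 0.3852 = 0.7704 mol.
Cells in series carry the same charge, so the same 0.7704 mol of electrons passes through cell 2.
Ag⁺ + e⁻ → Ag, so n(Ag) = 0.7704 / 1 = 0.7704 mol.
m(Ag) = 0.7704 × 107.87 = 83.1 g.

83.1 g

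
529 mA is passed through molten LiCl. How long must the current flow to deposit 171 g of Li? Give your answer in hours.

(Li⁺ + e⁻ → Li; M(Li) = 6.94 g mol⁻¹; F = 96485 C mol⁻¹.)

1250 h

n(Li) = m/M = 171 / 6.94 = 24.64 mol.
Each Li atom requires 1 electron, so n(e⁻) = 1 × 24.64 = 24.64 mol.
Q = n(e⁻)·F = 24.64 × 96485 = 2377000 C.
t = Q/I = 2377000 / 0.5290 A = 4494000 s = 1250 h.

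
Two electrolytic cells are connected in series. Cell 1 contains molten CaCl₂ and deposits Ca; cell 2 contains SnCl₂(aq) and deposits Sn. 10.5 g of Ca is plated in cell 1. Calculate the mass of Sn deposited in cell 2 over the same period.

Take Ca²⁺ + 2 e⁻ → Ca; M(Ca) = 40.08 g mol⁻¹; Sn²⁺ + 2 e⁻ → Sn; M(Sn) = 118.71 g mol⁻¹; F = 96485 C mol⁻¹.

n(Ca) = 10.5 / 40.08 = 0.2620 mol.
Since Ca²⁺ + 2 e⁻ → Ca, n(e⁻) passed = 2 × 0.2620 = 0.5240 mol.
Cells in series carry the same charge, so the same 0.5240 mol of electrons passes through cell 2.
Sn²⁺ + 2 e⁻ → Sn, so n(Sn) = 0.5240 / 2 = 0.2620 mol.
m(Sn) = 0.2620 × 118.71 = 31.1 g.

31.1 g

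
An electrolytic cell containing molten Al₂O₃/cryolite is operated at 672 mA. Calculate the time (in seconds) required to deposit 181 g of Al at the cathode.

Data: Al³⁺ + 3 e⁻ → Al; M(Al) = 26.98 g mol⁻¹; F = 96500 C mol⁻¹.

n(Al) = m/M = 181 / 26.98 = 6.709 mol.
Each Al atom requires 3 electrons, so n(e⁻) = 3 × 6.709 = 20.13 mol.
Q = n(e⁻)·F = 20.13 × 96500 = 1942000 C.
t = Q/I = 1942000 / 0.6720 A = 2890000 s.

2.89 × 10⁶ s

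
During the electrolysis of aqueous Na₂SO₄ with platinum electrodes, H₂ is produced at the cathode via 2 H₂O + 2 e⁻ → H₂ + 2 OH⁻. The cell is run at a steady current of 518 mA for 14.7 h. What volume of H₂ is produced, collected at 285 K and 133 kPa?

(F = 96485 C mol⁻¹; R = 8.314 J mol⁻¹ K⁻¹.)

2.53 L

Q = I·t = 0.5180 A × 52920 s = 27410 C.
n(e⁻) = Q/F = 27410 / 96485 = 0.2841 mol.
2 electrons are transferred per H₂ molecule, so n(H₂) = 0.2841 / 2 = 0.1421 mol.
V = nRT/P = (0.1421 × 8.314 × 285) / (133 × 10³ Pa) = 0.00253 m³ = 2.53 L.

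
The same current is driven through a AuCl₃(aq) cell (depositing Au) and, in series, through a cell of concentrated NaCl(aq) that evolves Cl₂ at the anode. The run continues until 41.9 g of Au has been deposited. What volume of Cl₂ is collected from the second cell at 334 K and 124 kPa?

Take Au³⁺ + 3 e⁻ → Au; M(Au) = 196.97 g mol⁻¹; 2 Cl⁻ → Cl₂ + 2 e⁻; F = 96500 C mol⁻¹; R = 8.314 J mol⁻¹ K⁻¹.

n(Au) = 41.9 / 196.97 = 0.2127 mol, so n(e⁻) = 3 × 0.2127 = 0.6382 mol.
The cells are in series, so the same 0.6382 mol of electrons passes through the second cell.
2 Cl⁻ → Cl₂ + 2 e⁻ — 2 mol e⁻ per mol Cl₂, so n(Cl₂) = 0.6382/2 = 0.3191 mol.
V = nRT/P = (0.3191 × 8.314 × 334) / (124 × 10³) = 0.00715 m³ = 7.15 L.

7.15 L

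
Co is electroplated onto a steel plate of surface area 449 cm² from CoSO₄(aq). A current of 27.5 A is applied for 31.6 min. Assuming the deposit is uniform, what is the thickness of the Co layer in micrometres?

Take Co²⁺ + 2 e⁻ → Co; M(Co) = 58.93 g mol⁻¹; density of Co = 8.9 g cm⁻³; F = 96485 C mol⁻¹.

39.8 μm

Q = I·t = 27.50 × 1896.0 = 52140 C; n(e⁻) = 0.5404 mol.
n(Co) = n(e⁻)/2 = 0.2702 mol, so m = 0.2702 × 58.93 = 15.92 g.
Volume = m/ρ = 15.92 / 8.9 = 1.789 cm³.
Thickness = V/A = 1.789 / 449 = 0.00398 cm = 39.8 μm.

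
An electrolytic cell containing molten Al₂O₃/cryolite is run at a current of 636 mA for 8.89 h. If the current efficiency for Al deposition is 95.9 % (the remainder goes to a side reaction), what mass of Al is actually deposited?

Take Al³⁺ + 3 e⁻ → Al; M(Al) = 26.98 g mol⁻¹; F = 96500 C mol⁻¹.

1.82 g

Q = I·t = 0.6360 × 32004 = 20350 C.
n(e⁻) = 20350/96500 = 0.2109 mol; theoretically n(Al) = 0.2109/3 = 0.07031 mol, m_theo = 1.897 g.
At 95.9 % efficiency, m_actual = 0.959 × 1.897 = 1.82 g.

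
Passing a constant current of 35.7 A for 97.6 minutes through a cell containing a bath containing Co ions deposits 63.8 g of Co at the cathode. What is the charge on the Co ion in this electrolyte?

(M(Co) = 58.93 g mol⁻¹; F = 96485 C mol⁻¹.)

Q = I·t = 35.70 A × 5856.0 s = 209100 C, so n(e⁻) = 209100/96485 = 2.167 mol.
n(Co) deposited = 63.8 / 58.93 = 1.083 mol.
Electrons per atom = n(e⁻)/n(Co) = 2.167 / 1.083 = 2.00 ≈ 2, so the ion is Co²⁺.

+2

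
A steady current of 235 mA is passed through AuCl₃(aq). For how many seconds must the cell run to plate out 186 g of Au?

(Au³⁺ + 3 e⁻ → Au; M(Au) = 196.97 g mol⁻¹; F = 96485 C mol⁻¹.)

n(Au) = m/M = 186 / 196.97 = 0.9443 mol.
Each Au atom requires 3 electrons, so n(e⁻) = 3 × 0.9443 = 2.833 mol.
Q = n(e⁻)·F = 2.833 × 96485 = 273300 C.
t = Q/I = 273300 / 0.2350 A = 1163000 s.

1.16 × 10⁶ s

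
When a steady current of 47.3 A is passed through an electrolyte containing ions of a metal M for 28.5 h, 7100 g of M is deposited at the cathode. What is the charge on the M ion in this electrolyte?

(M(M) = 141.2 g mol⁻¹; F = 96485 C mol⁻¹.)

+1

Q = I·t = 47.30 A × 102600 s = 4853000 C, so n(e⁻) = 4853000/96485 = 50.30 mol.
n(M) deposited = 7100 / 141.2 = 50.28 mol.
Electrons per atom = n(e⁻)/n(M) = 50.30 / 50.28 = 1.00 ≈ 1, so the ion is M⁺.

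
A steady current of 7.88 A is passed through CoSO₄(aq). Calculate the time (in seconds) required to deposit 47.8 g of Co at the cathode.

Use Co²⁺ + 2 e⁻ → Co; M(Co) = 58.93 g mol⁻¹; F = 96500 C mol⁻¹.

n(Co) = m/M = 47.8 / 58.93 = 0.8111 mol.
Each Co atom requires 2 electrons, so n(e⁻) = 2 × 0.8111 = 1.622 mol.
Q = n(e⁻)·F = 1.622 × 96500 = 156500 C.
t = Q/I = 156500 / 7.880 A = 19870 s.

19900 s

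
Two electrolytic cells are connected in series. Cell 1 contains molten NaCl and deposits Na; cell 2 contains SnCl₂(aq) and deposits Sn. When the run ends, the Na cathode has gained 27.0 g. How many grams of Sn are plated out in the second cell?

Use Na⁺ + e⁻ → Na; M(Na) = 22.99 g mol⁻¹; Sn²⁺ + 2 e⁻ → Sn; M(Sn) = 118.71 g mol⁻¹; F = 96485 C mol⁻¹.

n(Na) = 27.0 / 22.99 = 1.174 mol.
Since Na⁺ + e⁻ → Na, n(e⁻) passed = 1 × 1.174 = 1.174 mol.
Cells in series carry the same charge, so the same 1.174 mol of electrons passes through cell 2.
Sn²⁺ + 2 e⁻ → Sn, so n(Sn) = 1.174 / 2 = 0.5872 mol.
m(Sn) = 0.5872 × 118.71 = 69.7 g.

69.7 g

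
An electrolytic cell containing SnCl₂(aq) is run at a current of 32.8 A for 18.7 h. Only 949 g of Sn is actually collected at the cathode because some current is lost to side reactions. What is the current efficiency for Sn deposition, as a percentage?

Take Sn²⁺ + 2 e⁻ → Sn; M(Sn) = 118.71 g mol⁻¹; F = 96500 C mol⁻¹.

69.9 %

Q = I·t = 32.80 × 67320 = 2208000 C; n(e⁻) = 2208000/96500 = 22.88 mol.
Theoretical n(Sn) = n(e⁻)/2 = 11.44 mol, i.e. m_theo = 11.44 × 118.71 = 1358 g.
Efficiency = m_actual / m_theo = 949 / 1358 = 69.9 %.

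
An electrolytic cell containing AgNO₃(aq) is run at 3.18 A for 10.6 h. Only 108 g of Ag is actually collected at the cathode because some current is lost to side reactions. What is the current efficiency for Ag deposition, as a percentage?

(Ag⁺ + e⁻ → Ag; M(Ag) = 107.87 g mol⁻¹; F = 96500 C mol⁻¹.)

79.6 %

Q = I·t = 3.180 × 38160 = 121300 C; n(e⁻) = 121300/96500 = 1.258 mol.
Theoretical n(Ag) = n(e⁻)/1 = 1.258 mol, i.e. m_theo = 1.258 × 107.87 = 135.6 g.
Efficiency = m_actual / m_theo = 108 / 135.6 = 79.6 %.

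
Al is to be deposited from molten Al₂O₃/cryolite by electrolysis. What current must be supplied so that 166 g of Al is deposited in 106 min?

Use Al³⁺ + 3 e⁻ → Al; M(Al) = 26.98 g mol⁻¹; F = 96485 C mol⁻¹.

280 A

n(Al) = 166 / 26.98 = 6.153 mol.
n(e⁻) = 3 × 6.153 = 18.46 mol.
Q = n(e⁻)·F = 18.46 × 96485 = 1781000 C.
I = Q/t = 1781000 / 6360.0 s = 280 A.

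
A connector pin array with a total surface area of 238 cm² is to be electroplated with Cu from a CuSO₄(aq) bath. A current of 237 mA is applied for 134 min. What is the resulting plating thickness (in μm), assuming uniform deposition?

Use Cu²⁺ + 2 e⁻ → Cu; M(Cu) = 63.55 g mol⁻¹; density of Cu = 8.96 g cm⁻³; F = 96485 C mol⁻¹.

Q = I·t = 0.2370 × 8040.0 = 1905 C; n(e⁻) = 0.01975 mol.
n(Cu) = n(e⁻)/2 = 0.009874 mol, so m = 0.009874 × 63.55 = 0.6275 g.
Volume = m/ρ = 0.6275 / 8.96 = 0.07004 cm³.
Thickness = V/A = 0.07004 / 238 = 2.94 × 10⁻⁴ cm = 2.94 μm.

2.94 μm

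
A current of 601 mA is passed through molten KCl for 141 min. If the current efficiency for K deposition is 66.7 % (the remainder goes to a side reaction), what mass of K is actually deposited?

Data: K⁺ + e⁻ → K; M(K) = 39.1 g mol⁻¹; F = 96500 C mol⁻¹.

Q = I·t = 0.6010 × 8460.0 = 5084 C.
n(e⁻) = 5084/96500 = 0.05269 mol; theoretically n(K) = 0.05269/1 = 0.05269 mol, m_theo = 2.060 g.
At 66.7 % efficiency, m_actual = 0.667 × 2.060 = 1.37 g.

1.37 g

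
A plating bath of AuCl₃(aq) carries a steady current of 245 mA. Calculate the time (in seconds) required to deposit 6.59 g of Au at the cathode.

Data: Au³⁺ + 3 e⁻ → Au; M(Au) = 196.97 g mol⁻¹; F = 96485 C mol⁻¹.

n(Au) = m/M = 6.59 / 196.97 = 0.03346 mol.
Each Au atom requires 3 electrons, so n(e⁻) = 3 × 0.03346 = 0.1004 mol.
Q = n(e⁻)·F = 0.1004 × 96485 = 9684 C.
t = Q/I = 9684 / 0.2450 A = 39530 s.

39500 s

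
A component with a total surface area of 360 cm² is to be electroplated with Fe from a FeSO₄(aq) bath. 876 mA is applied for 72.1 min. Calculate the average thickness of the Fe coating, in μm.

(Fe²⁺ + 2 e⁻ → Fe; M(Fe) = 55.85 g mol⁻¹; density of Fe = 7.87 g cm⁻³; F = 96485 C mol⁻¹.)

3.87 μm

Q = I·t = 0.8760 × 4326.0 = 3790 C; n(e⁻) = 0.03928 mol.
n(Fe) = n(e⁻)/2 = 0.01964 mol, so m = 0.01964 × 55.85 = 1.097 g.
Volume = m/ρ = 1.097 / 7.87 = 0.1394 cm³.
Thickness = V/A = 0.1394 / 360 = 3.87 × 10⁻⁴ cm = 3.87 μm.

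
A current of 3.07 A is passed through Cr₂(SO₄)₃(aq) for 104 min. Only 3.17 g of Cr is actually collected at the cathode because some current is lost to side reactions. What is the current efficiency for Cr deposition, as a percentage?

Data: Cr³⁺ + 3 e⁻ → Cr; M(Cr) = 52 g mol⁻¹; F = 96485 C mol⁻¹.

Q = I·t = 3.070 × 6240.0 = 19160 C; n(e⁻) = 19160/96485 = 0.1985 mol.
Theoretical n(Cr) = n(e⁻)/3 = 0.06618 mol, i.e. m_theo = 0.06618 × 52 = 3.441 g.
Efficiency = m_actual / m_theo = 3.17 / 3.441 = 92.1 %.

92.1 %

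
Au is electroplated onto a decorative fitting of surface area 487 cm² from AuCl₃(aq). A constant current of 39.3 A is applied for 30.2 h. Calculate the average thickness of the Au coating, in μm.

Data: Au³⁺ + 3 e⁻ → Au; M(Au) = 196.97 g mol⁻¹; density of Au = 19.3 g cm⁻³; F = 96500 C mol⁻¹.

3090 μm

Q = I·t = 39.30 × 108720 = 4273000 C; n(e⁻) = 44.28 mol.
n(Au) = n(e⁻)/3 = 14.76 mol, so m = 14.76 × 196.97 = 2907 g.
Volume = m/ρ = 2907 / 19.3 = 150.6 cm³.
Thickness = V/A = 150.6 / 487 = 0.309 cm = 3090 μm.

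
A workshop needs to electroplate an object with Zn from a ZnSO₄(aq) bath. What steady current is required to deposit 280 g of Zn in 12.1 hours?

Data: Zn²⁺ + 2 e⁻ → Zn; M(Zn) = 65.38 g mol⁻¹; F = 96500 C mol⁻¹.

n(Zn) = 280 / 65.38 = 4.283 mol.
n(e⁻) = 2 × 4.283 = 8.565 mol.
Q = n(e⁻)·F = 8.565 × 96500 = 826600 C.
I = Q/t = 826600 / 43560 s = 19.0 A.

19.0 A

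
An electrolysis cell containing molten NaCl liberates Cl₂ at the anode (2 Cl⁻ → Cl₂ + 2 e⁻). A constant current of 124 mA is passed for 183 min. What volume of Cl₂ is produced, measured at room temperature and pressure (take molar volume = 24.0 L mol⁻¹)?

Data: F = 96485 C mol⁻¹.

0.169 L

Q = I·t = 0.1240 A × 10980 s = 1362 C.
n(e⁻) = Q/F = 1362 / 96485 = 0.01411 mol.
2 electrons are transferred per Cl₂ molecule, so n(Cl₂) = 0.01411 / 2 = 0.007056 mol.
V = n × V_m = 0.007056 × 24.0 = 0.169 L.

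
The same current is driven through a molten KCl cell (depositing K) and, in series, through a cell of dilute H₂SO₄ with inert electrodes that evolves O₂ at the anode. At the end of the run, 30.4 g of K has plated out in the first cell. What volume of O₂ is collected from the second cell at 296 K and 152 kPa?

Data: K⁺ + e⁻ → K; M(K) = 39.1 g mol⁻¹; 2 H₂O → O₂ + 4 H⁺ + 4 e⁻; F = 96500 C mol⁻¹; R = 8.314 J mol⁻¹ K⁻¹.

3.15 L

n(K) = 30.4 / 39.1 = 0.7775 mol, so n(e⁻) = 1 × 0.7775 = 0.7775 mol.
The cells are in series, so the same 0.7775 mol of electrons passes through the second cell.
2 H₂O → O₂ + 4 H⁺ + 4 e⁻ — 4 mol e⁻ per mol O₂, so n(O₂) = 0.7775/4 = 0.1944 mol.
V = nRT/P = (0.1944 × 8.314 × 296) / (152 × 10³) = 0.00315 m³ = 3.15 L.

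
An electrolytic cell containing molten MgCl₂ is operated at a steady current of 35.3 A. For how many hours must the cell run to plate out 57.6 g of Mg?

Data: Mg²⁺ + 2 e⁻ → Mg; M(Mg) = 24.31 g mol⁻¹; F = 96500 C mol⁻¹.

3.60 h

n(Mg) = m/M = 57.6 / 24.31 = 2.369 mol.
Each Mg atom requires 2 electrons, so n(e⁻) = 2 × 2.369 = 4.739 mol.
Q = n(e⁻)·F = 4.739 × 96500 = 457300 C.
t = Q/I = 457300 / 35.30 A = 12950 s = 3.60 h.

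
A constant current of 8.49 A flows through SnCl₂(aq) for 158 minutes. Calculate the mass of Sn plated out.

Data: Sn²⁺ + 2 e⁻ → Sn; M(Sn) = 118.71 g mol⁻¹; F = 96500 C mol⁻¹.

49.5 g

Q = I·t = 8.490 A × 9480.0 s = 80490 C.
n(e⁻) = Q/F = 80490 / 96500 = 0.8340 mol.
Sn²⁺ + 2 e⁻ → Sn, so n(Sn) = n(e⁻)/2 = 0.4170 mol.
m = n·M = 0.4170 × 118.71 = 49.5 g.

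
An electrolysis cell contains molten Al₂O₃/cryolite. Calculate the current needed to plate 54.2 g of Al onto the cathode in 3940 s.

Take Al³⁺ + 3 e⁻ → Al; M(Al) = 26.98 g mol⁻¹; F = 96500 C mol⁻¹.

148 A

n(Al) = 54.2 / 26.98 = 2.009 mol.
n(e⁻) = 3 × 2.009 = 6.027 mol.
Q = n(e⁻)·F = 6.027 × 96500 = 581600 C.
I = Q/t = 581600 / 3940.0 s = 148 A.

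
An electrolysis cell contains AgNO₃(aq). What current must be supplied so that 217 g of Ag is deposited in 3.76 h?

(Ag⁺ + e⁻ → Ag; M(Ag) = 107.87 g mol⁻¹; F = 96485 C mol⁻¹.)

14.3 A

n(Ag) = 217 / 107.87 = 2.012 mol.
n(e⁻) = 1 × 2.012 = 2.012 mol.
Q = n(e⁻)·F = 2.012 × 96485 = 194100 C.
I = Q/t = 194100 / 13536 s = 14.3 A.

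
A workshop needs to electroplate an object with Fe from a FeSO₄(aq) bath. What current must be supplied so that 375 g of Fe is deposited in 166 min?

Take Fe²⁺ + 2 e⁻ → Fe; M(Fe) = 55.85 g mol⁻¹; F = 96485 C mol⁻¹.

130 A

n(Fe) = 375 / 55.85 = 6.714 mol.
n(e⁻) = 2 × 6.714 = 13.43 mol.
Q = n(e⁻)·F = 13.43 × 96485 = 1296000 C.
I = Q/t = 1296000 / 9960.0 s = 130 A.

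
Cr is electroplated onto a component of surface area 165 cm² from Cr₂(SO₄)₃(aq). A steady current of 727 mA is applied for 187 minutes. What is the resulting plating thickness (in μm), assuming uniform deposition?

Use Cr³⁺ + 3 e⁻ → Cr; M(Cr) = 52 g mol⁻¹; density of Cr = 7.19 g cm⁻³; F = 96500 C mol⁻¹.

12.4 μm

Q = I·t = 0.7270 × 11220 = 8157 C; n(e⁻) = 0.08453 mol.
n(Cr) = n(e⁻)/3 = 0.02818 mol, so m = 0.02818 × 52 = 1.465 g.
Volume = m/ρ = 1.465 / 7.19 = 0.2038 cm³.
Thickness = V/A = 0.2038 / 165 = 0.00124 cm = 12.4 μm.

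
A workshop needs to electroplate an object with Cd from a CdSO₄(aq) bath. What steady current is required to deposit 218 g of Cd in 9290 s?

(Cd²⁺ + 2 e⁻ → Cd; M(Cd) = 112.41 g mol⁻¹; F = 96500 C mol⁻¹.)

40.3 A

n(Cd) = 218 / 112.41 = 1.939 mol.
n(e⁻) = 2 × 1.939 = 3.879 mol.
Q = n(e⁻)·F = 3.879 × 96500 = 374300 C.
I = Q/t = 374300 / 9290.0 s = 40.3 A.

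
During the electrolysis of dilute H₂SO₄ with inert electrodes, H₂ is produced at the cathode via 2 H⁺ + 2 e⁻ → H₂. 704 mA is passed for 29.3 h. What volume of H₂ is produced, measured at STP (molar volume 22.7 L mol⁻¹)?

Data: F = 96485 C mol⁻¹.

8.74 L

Q = I·t = 0.7040 A × 105480 s = 74260 C.
n(e⁻) = Q/F = 74260 / 96485 = 0.7696 mol.
2 electrons are transferred per H₂ molecule, so n(H₂) = 0.7696 / 2 = 0.3848 mol.
V = n × V_m = 0.3848 × 22.7 = 8.74 L.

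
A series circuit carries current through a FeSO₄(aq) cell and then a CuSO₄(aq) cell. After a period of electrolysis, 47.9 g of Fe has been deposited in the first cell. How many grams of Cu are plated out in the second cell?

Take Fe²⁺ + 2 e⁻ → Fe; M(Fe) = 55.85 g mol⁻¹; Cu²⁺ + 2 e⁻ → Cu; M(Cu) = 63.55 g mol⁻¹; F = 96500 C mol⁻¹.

54.5 g

n(Fe) = 47.9 / 55.85 = 0.8577 mol.
Since Fe²⁺ + 2 e⁻ → Fe, n(e⁻) passed = 2 × 0.8577 = 1.715 mol.
Cells in series carry the same charge, so the same 1.715 mol of electrons passes through cell 2.
Cu²⁺ + 2 e⁻ → Cu, so n(Cu) = 1.715 / 2 = 0.8577 mol.
m(Cu) = 0.8577 × 63.55 = 54.5 g.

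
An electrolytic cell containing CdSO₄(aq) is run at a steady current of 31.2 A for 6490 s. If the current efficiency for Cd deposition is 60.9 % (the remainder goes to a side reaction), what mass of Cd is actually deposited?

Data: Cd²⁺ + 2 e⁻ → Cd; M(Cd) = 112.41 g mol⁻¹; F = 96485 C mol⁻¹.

71.8 g

Q = I·t = 31.20 × 6490.0 = 202500 C.
n(e⁻) = 202500/96485 = 2.099 mol; theoretically n(Cd) = 2.099/2 = 1.049 mol, m_theo = 118.0 g.
At 60.9 % efficiency, m_actual = 0.609 × 118.0 = 71.8 g.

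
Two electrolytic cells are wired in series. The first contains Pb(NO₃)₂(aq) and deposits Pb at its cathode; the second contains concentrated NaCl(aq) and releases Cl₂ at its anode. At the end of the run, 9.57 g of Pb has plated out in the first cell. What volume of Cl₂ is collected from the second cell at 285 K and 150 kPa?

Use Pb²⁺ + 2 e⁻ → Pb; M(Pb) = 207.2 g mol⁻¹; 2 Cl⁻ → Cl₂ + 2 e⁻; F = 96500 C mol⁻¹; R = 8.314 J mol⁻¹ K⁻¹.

0.730 L

n(Pb) = 9.57 / 207.2 = 0.04619 mol, so n(e⁻) = 2 × 0.04619 = 0.09237 mol.
The cells are in series, so the same 0.09237 mol of electrons passes through the second cell.
2 Cl⁻ → Cl₂ + 2 e⁻ — 2 mol e⁻ per mol Cl₂, so n(Cl₂) = 0.09237/2 = 0.04619 mol.
V = nRT/P = (0.04619 × 8.314 × 285) / (150 × 10³) = 7.30 × 10⁻⁴ m³ = 0.730 L.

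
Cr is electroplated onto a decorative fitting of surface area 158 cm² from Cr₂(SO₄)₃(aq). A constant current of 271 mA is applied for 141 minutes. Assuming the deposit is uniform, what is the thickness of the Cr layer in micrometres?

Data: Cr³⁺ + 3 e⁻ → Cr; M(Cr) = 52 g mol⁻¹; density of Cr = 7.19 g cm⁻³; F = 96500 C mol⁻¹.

3.63 μm

Q = I·t = 0.2710 × 8460.0 = 2293 C; n(e⁻) = 0.02376 mol.
n(Cr) = n(e⁻)/3 = 0.007919 mol, so m = 0.007919 × 52 = 0.4118 g.
Volume = m/ρ = 0.4118 / 7.19 = 0.05728 cm³.
Thickness = V/A = 0.05728 / 158 = 3.63 × 10⁻⁴ cm = 3.63 μm.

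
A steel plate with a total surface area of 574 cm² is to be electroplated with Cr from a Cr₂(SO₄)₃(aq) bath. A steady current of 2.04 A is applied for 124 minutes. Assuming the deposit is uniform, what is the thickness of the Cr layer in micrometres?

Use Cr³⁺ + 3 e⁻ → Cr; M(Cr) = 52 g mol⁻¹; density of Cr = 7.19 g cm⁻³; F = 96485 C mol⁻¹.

6.61 μm

Q = I·t = 2.040 × 7440.0 = 15180 C; n(e⁻) = 0.1573 mol.
n(Cr) = n(e⁻)/3 = 0.05244 mol, so m = 0.05244 × 52 = 2.727 g.
Volume = m/ρ = 2.727 / 7.19 = 0.3792 cm³.
Thickness = V/A = 0.3792 / 574 = 6.61 × 10⁻⁴ cm = 6.61 μm.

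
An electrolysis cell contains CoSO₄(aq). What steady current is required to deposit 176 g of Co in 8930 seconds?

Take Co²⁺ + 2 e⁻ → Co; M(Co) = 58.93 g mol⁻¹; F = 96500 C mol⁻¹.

n(Co) = 176 / 58.93 = 2.987 mol.
n(e⁻) = 2 × 2.987 = 5.973 mol.
Q = n(e⁻)·F = 5.973 × 96500 = 576400 C.
I = Q/t = 576400 / 8930.0 s = 64.5 A.

64.5 A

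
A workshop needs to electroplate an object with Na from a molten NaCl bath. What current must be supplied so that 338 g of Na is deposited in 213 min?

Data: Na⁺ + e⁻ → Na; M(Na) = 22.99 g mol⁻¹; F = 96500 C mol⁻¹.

111 A

n(Na) = 338 / 22.99 = 14.70 mol.
n(e⁻) = 1 × 14.70 = 14.70 mol.
Q = n(e⁻)·F = 14.70 × 96500 = 1419000 C.
I = Q/t = 1419000 / 12780 s = 111 A.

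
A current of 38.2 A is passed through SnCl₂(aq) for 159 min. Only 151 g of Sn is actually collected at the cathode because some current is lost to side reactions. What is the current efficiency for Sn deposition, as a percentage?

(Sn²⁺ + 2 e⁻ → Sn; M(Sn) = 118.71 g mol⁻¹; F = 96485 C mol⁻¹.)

67.4 %

Q = I·t = 38.20 × 9540.0 = 364400 C; n(e⁻) = 364400/96485 = 3.777 mol.
Theoretical n(Sn) = n(e⁻)/2 = 1.889 mol, i.e. m_theo = 1.889 × 118.71 = 224.2 g.
Efficiency = m_actual / m_theo = 151 / 224.2 = 67.4 %.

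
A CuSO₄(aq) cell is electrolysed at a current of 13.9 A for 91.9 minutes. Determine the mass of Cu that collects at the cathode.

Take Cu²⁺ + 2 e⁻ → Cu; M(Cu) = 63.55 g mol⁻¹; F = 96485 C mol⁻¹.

Q = I·t = 13.90 A × 5514.0 s = 76640 C.
n(e⁻) = Q/F = 76640 / 96485 = 0.7944 mol.
Cu²⁺ + 2 e⁻ → Cu, so n(Cu) = n(e⁻)/2 = 0.3972 mol.
m = n·M = 0.3972 × 63.55 = 25.2 g.

25.2 g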